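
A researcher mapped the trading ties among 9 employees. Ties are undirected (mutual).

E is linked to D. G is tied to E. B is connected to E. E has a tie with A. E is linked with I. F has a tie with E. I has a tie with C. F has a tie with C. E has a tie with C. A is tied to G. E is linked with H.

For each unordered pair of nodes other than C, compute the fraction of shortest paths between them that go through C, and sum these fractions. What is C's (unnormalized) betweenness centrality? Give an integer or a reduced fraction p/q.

1/2

Pairs whose geodesics pass through C — F–I: 1/2.
All other pairs contribute 0.
Summing the contributions gives betweenness(C) = 1/2.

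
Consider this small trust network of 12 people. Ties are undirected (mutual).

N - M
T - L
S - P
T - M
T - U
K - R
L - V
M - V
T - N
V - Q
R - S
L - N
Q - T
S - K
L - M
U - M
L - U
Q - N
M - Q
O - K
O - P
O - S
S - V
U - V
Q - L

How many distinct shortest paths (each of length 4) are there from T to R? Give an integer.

4

The shortest distance is 4. The length-4 paths are: T–L–V–S–R; T–U–V–S–R; T–M–V–S–R; T–Q–V–S–R.
That gives 4 distinct shortest paths.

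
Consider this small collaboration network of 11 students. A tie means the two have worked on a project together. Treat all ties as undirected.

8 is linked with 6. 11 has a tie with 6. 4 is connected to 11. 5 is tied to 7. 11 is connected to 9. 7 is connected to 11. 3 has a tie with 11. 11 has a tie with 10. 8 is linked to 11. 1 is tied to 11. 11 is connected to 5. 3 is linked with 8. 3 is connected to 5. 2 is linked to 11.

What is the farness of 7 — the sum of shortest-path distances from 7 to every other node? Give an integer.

18

Distances from 7: 1:2, 2:2, 3:2, 4:2, 5:1, 6:2, 8:2, 9:2, 10:2, 11:1.
Sum = 2 + 2 + 2 + 2 + 1 + 2 + 2 + 2 + 2 + 1 = 18.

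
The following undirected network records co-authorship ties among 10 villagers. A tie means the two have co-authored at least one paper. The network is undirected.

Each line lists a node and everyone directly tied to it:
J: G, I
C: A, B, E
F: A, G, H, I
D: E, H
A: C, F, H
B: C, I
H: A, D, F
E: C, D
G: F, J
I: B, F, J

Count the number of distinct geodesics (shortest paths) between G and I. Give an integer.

2

The shortest distance is 2. The length-2 paths are: G–J–I; G–F–I.
That gives 2 distinct shortest paths.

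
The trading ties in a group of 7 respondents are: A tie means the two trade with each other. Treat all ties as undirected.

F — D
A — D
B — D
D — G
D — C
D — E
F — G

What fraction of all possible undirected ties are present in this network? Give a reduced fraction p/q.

1/3

There are 7 edges and 7 nodes, so the maximum possible is C(7,2) = 21.
Density = 7/21 = 1/3.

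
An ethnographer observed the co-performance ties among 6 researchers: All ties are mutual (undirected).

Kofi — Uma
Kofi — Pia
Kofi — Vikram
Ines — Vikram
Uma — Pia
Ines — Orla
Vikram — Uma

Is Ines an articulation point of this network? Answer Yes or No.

Yes

Removing Ines leaves {Kofi, Pia, Uma, and Vikram} with no path to {Orla}, so the network splits into 2 components. Ines is a cut vertex.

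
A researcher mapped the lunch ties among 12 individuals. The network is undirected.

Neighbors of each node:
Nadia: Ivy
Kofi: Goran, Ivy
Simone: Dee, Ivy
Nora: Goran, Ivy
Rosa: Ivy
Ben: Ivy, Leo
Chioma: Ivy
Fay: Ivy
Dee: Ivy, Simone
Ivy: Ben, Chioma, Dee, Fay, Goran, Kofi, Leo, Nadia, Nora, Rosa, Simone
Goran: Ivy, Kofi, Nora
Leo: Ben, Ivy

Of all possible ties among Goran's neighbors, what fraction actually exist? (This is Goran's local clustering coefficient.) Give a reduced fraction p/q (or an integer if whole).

Goran's neighbors: Ivy, Kofi, and Nora (k = 3).
Possible neighbor pairs: C(3,2) = 3. Edges among them: Ivy–Kofi, Ivy–Nora → e = 2.
Clustering(Goran) = 2/3.

2/3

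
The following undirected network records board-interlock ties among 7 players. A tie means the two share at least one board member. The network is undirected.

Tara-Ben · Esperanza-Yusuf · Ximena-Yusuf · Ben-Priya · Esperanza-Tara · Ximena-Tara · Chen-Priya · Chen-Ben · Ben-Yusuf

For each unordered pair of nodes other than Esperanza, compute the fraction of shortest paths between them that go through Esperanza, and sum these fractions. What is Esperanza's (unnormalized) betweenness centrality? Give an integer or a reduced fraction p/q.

1/3

Pairs whose geodesics pass through Esperanza — Tara–Yusuf: 1/3.
All other pairs contribute 0.
Summing the contributions gives betweenness(Esperanza) = 1/3.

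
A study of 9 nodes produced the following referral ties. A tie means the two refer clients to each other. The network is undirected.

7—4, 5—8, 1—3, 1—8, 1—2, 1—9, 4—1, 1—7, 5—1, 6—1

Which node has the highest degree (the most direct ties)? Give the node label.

1

Degrees — 1:8, 2:1, 3:1, 4:2, 5:2, 6:1, 7:2, 8:2, 9:1.
The maximum is 8, attained only by 1.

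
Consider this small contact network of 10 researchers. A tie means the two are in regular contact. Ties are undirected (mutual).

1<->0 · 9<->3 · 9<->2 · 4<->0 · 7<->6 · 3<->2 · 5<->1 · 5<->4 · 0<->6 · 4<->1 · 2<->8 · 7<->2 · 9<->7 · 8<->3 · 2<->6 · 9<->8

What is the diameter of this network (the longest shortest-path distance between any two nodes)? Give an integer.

5

Eccentricity of each node (its greatest distance to any other): 0:3, 1:4, 2:4, 3:5, 4:4, 5:5, 6:3, 7:4, 8:5, 9:5.
The maximum eccentricity is 5, realized for instance by the pair 5–8 via 5 – 4 – 0 – 6 – 2 – 8. So the diameter is 5.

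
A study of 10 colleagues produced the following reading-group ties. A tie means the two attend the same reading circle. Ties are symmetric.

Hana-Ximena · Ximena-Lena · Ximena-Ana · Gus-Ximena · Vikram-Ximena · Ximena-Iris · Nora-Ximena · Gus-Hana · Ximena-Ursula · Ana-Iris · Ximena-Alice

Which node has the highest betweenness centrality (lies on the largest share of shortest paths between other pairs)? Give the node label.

Ximena

Unnormalized betweenness of each node: Alice:0, Ana:0, Gus:0, Hana:0, Iris:0, Lena:0, Nora:0, Ursula:0, Vikram:0, Ximena:34.
Ximena has the largest value, 34, making it the main broker — the node through which the most shortest paths run.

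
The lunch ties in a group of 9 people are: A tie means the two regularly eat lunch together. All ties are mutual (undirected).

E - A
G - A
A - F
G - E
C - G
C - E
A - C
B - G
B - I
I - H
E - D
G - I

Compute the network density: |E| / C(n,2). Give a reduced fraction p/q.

1/3

There are 12 edges and 9 nodes, so the maximum possible is C(9,2) = 36.
Density = 12/36 = 1/3.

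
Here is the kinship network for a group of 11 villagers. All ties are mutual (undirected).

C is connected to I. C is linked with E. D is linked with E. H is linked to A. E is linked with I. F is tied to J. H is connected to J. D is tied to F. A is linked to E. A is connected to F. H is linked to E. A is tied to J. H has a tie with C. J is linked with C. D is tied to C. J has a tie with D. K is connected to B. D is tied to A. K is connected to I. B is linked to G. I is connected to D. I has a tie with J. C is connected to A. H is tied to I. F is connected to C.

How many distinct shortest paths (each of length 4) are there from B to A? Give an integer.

5

The shortest distance is 4. The length-4 paths are: B–K–I–C–A; B–K–I–E–A; B–K–I–J–A; B–K–I–H–A; B–K–I–D–A.
That gives 5 distinct shortest paths.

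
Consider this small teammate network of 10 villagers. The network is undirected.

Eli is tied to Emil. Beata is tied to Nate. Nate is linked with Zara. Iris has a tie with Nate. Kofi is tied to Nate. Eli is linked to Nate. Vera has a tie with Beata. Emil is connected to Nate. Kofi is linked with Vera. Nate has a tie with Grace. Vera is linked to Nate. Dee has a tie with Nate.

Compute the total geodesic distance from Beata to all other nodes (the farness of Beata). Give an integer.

16

Distances from Beata: Dee:2, Eli:2, Emil:2, Grace:2, Iris:2, Kofi:2, Nate:1, Vera:1, Zara:2.
Sum = 2 + 2 + 2 + 2 + 2 + 2 + 1 + 1 + 2 = 16.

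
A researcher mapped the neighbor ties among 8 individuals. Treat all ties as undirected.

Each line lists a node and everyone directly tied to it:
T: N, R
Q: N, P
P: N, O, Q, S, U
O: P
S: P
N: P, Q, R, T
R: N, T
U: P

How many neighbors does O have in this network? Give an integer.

1

O is directly tied to P. That is 1 neighbor, so the degree of O is 1.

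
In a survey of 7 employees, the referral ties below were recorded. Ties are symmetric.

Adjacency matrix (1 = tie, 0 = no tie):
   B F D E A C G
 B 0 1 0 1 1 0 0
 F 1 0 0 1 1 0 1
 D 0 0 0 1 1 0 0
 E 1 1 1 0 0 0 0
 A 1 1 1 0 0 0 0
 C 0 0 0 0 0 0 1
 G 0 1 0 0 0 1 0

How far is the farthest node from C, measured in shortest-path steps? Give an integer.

Distances from C: A:3, B:3, D:4, E:3, F:2, G:1.
The largest is 4 (to D), so the eccentricity of C is 4.

4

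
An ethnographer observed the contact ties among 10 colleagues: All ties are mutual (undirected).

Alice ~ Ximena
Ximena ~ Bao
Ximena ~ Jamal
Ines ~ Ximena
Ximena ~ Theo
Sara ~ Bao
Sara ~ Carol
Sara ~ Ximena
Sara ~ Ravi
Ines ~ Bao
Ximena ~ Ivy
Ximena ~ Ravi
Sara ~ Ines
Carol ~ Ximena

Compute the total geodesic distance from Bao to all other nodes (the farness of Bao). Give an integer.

15

Distances from Bao: Alice:2, Carol:2, Ines:1, Ivy:2, Jamal:2, Ravi:2, Sara:1, Theo:2, Ximena:1.
Sum = 2 + 2 + 1 + 2 + 2 + 2 + 1 + 2 + 1 = 15.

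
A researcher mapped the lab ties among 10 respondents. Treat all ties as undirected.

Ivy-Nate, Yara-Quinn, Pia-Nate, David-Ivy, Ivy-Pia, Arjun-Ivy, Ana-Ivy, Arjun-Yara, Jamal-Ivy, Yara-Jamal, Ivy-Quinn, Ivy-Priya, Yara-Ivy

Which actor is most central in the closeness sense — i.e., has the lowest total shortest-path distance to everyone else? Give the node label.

Farness (sum of distances to all others) for each node — Ana:17, Arjun:16, David:17, Ivy:9, Jamal:16, Nate:16, Pia:16, Priya:17, Quinn:16, Yara:14.
The smallest farness is 9, for Ivy, so Ivy has the highest closeness.

Ivy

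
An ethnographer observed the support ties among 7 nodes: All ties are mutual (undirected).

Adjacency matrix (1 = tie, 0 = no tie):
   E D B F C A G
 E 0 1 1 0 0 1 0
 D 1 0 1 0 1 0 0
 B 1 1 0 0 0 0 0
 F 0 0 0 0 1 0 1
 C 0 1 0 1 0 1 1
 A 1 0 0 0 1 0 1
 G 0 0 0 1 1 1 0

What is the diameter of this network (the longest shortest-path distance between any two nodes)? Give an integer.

Eccentricity of each node (its greatest distance to any other): A:2, B:3, C:2, D:2, E:3, F:3, G:3.
The maximum eccentricity is 3, realized for instance by the pair E–F via E – D – C – F. So the diameter is 3.

3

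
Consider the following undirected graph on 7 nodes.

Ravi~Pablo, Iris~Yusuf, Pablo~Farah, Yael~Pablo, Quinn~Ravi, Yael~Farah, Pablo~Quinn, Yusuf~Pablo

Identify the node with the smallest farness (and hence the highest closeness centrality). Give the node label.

Farness (sum of distances to all others) for each node — Farah:11, Iris:15, Pablo:7, Quinn:11, Ravi:11, Yael:11, Yusuf:10.
The smallest farness is 7, for Pablo, so Pablo has the highest closeness.

Pablo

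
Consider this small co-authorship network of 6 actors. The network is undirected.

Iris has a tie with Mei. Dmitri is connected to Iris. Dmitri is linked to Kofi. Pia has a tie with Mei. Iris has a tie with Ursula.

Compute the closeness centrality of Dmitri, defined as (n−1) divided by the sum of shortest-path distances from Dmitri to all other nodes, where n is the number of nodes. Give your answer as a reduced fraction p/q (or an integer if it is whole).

Distances from Dmitri: Iris:1, Kofi:1, Mei:2, Pia:3, Ursula:2. Sum = 9.
n = 6, so closeness = 5/9.

5/9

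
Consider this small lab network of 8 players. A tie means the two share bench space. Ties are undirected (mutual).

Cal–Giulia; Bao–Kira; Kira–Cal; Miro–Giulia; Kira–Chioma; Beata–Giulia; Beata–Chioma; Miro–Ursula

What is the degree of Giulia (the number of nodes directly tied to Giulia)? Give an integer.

Giulia is directly tied to Beata, Cal, and Miro. That is 3 neighbors, so the degree of Giulia is 3.

3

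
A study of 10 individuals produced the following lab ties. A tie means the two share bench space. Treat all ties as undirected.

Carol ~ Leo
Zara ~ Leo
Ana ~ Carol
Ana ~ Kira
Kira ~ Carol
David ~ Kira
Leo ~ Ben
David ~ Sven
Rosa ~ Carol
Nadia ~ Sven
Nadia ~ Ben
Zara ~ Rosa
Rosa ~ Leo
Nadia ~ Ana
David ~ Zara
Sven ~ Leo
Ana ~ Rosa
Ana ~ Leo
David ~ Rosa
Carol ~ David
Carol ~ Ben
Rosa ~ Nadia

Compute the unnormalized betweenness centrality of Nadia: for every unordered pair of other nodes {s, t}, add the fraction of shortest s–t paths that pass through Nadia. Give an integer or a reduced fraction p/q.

Pairs whose geodesics pass through Nadia — Sven–Ben: 1/2; Sven–Rosa: 1/3; Sven–Ana: 1/2; Ben–Rosa: 1/3; Ben–Ana: 1/3.
All other pairs contribute 0.
Summing the contributions gives betweenness(Nadia) = 2.

2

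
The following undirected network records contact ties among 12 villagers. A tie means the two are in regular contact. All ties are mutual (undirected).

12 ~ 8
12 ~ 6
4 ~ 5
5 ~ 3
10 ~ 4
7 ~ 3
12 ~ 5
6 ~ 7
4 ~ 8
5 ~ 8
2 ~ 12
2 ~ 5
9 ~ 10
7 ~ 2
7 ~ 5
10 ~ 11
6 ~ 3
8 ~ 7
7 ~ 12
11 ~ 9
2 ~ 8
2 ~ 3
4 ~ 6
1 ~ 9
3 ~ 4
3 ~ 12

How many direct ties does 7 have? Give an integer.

7 is directly tied to 2, 3, 5, 6, 8, and 12. That is 6 neighbors, so the degree of 7 is 6.

6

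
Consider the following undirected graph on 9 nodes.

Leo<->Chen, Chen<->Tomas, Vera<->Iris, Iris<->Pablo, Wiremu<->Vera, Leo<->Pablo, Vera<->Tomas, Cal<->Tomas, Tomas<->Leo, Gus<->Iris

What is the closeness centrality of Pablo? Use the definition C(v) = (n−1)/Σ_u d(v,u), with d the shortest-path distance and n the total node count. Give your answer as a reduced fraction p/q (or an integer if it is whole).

Distances from Pablo: Cal:3, Chen:2, Gus:2, Iris:1, Leo:1, Tomas:2, Vera:2, Wiremu:3. Sum = 16.
n = 9, so closeness = 8/16 = 1/2.

1/2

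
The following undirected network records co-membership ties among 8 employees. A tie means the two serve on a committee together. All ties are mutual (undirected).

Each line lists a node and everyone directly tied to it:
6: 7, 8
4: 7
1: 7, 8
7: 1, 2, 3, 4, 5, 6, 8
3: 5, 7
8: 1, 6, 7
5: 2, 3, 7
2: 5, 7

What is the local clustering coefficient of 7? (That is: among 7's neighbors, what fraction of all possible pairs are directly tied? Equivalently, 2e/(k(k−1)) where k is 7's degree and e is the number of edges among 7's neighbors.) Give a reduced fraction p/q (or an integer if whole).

7's neighbors: 1, 2, 3, 4, 5, 6, and 8 (k = 7).
Possible neighbor pairs: C(7,2) = 21. Edges among them: 1–8, 2–5, 3–5, 6–8 → e = 4.
Clustering(7) = 4/21.

4/21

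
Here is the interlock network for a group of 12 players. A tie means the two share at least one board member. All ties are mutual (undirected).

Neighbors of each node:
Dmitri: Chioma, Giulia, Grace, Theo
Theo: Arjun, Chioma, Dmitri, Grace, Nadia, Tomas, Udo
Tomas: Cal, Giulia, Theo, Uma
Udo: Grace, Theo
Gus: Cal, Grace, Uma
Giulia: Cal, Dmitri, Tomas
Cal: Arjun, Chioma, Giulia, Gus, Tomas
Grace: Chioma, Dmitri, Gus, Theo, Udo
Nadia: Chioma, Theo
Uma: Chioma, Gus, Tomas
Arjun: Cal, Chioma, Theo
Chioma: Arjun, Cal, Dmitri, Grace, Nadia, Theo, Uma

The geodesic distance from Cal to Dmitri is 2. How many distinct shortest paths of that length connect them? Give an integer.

The shortest distance is 2. The length-2 paths are: Cal–Chioma–Dmitri; Cal–Giulia–Dmitri.
That gives 2 distinct shortest paths.

2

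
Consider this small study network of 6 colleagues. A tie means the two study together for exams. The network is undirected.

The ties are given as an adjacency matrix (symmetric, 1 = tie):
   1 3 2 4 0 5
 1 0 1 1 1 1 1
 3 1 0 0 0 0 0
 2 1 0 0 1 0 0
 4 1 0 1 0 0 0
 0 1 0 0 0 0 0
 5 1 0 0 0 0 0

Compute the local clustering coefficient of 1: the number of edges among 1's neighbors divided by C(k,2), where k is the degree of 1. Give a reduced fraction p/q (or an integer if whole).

1/10

1's neighbors: 0, 2, 3, 4, and 5 (k = 5).
Possible neighbor pairs: C(5,2) = 10. Edges among them: 2–4 → e = 1.
Clustering(1) = 1/10.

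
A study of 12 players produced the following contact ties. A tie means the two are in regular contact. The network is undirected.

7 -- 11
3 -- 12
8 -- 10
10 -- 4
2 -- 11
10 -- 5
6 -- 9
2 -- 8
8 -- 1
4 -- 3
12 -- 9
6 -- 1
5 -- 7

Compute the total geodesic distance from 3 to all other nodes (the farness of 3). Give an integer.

Distances from 3: 1:4, 2:4, 4:1, 5:3, 6:3, 7:4, 8:3, 9:2, 10:2, 11:5, 12:1.
Sum = 4 + 4 + 1 + 3 + 3 + 4 + 3 + 2 + 2 + 5 + 1 = 32.

32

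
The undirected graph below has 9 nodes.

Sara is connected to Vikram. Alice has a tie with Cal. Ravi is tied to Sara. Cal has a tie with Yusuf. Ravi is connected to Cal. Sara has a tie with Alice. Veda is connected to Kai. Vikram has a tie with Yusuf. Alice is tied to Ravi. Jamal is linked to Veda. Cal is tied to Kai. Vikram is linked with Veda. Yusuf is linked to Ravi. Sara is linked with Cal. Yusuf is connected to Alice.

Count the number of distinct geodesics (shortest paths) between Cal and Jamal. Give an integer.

1

The shortest distance is 3, and the only length-3 path is Cal–Kai–Veda–Jamal. So there is exactly 1 shortest path.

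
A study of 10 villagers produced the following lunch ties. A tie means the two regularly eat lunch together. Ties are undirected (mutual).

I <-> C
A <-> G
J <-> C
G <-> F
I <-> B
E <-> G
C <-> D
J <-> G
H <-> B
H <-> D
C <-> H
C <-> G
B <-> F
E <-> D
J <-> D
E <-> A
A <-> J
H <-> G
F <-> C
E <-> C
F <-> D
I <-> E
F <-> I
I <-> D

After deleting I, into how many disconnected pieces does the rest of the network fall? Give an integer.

1

I's neighbors (B, C, D, E, and F) remain reachable from one another through other ties, so the rest of the network stays in one piece.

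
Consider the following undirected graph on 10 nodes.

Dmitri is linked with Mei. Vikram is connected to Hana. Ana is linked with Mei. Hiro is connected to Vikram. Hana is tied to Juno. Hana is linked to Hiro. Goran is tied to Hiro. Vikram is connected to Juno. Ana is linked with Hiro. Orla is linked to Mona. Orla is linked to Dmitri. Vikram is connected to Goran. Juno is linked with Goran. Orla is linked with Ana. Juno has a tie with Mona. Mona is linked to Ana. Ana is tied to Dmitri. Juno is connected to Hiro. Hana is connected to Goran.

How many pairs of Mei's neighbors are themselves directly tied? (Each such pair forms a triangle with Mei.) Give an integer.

1

Mei's neighbors: Ana and Dmitri.
Neighbor pairs that are themselves tied: Mei–Ana–Dmitri. Each forms one triangle with Mei, for 1 in total.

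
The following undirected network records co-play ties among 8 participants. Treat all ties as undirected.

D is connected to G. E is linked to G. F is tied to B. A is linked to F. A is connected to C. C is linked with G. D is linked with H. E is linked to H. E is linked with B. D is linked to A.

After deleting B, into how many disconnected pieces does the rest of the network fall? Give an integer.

1

B's neighbors (E and F) remain reachable from one another through other ties, so the rest of the network stays in one piece.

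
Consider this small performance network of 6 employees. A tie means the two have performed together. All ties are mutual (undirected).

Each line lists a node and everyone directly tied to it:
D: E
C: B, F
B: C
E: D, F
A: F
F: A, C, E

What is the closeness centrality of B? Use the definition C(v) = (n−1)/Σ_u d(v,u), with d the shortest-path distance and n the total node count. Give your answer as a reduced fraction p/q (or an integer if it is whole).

5/13

Distances from B: A:3, C:1, D:4, E:3, F:2. Sum = 13.
n = 6, so closeness = 5/13.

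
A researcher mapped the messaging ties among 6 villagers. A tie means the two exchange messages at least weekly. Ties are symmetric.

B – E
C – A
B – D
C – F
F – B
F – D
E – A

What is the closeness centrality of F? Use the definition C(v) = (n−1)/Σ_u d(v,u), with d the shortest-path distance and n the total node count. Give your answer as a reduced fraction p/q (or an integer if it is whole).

Distances from F: A:2, B:1, C:1, D:1, E:2. Sum = 7.
n = 6, so closeness = 5/7.

5/7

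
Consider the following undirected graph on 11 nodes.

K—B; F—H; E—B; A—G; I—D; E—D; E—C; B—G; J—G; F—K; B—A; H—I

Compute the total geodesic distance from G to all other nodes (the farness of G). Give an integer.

24

Distances from G: A:1, B:1, C:3, D:3, E:2, F:3, H:4, I:4, J:1, K:2.
Sum = 1 + 1 + 3 + 3 + 2 + 3 + 4 + 4 + 1 + 2 = 24.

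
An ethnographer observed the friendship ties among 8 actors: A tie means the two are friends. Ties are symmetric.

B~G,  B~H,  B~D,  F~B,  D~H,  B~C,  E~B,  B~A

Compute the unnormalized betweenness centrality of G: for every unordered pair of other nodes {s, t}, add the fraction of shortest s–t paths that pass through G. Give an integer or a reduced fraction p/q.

No shortest path between any pair of other nodes passes through G.
Summing the contributions gives betweenness(G) = 0.

0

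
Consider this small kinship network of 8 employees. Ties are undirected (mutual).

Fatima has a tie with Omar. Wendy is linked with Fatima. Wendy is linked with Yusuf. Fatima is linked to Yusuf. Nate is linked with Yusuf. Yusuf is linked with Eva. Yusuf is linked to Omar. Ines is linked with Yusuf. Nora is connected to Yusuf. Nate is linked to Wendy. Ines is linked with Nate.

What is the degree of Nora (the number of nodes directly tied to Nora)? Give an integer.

1

Nora is directly tied to Yusuf. That is 1 neighbor, so the degree of Nora is 1.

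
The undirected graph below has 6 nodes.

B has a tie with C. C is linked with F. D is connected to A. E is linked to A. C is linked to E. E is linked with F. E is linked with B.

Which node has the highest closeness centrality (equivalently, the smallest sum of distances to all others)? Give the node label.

Farness (sum of distances to all others) for each node — A:8, B:9, C:8, D:12, E:6, F:9.
The smallest farness is 6, for E, so E has the highest closeness.

E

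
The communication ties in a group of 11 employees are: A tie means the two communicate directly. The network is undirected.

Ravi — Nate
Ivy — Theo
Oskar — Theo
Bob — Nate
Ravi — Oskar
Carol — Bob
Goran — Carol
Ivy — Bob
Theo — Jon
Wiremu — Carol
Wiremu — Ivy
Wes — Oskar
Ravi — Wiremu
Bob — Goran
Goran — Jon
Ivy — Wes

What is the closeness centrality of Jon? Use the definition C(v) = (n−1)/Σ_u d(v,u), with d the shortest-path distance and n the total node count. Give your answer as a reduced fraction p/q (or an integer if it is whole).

5/11

Distances from Jon: Bob:2, Carol:2, Goran:1, Ivy:2, Nate:3, Oskar:2, Ravi:3, Theo:1, Wes:3, Wiremu:3. Sum = 22.
n = 11, so closeness = 10/22 = 5/11.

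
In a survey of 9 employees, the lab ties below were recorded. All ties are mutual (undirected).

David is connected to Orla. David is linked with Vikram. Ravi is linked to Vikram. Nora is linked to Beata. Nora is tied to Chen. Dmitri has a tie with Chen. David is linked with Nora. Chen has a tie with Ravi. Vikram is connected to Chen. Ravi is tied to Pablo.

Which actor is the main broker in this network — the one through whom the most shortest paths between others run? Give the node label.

Unnormalized betweenness of each node: Beata:0, Chen:12, David:8, Dmitri:0, Nora:9, Orla:0, Pablo:0, Ravi:7, Vikram:6.
Chen has the largest value, 12, making it the main broker — the node through which the most shortest paths run.

Chen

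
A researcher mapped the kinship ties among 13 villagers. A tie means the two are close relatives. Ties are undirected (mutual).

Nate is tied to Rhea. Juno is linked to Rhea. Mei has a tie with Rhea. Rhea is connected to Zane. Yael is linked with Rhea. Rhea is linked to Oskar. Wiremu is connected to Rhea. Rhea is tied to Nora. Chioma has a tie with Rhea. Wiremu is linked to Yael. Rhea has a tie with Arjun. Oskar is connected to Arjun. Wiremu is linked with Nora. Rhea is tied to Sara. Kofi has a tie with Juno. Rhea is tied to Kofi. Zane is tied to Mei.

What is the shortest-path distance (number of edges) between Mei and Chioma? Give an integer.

2

One shortest route is Mei – Rhea – Chioma, which uses 2 edges, and Mei and Chioma are not directly tied, so nothing shorter exists. So d(Mei,Chioma) = 2.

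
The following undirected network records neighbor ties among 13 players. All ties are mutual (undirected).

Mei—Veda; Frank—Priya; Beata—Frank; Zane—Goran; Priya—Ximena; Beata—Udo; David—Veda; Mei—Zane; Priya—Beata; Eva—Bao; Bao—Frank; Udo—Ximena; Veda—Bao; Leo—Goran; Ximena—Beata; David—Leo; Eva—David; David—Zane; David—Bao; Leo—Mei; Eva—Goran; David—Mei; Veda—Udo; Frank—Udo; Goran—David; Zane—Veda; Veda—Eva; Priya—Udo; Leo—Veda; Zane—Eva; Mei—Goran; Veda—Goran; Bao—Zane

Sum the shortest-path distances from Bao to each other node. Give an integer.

20

Distances from Bao: Beata:2, David:1, Eva:1, Frank:1, Goran:2, Leo:2, Mei:2, Priya:2, Udo:2, Veda:1, Ximena:3, Zane:1.
Sum = 2 + 1 + 1 + 1 + 2 + 2 + 2 + 2 + 2 + 1 + 3 + 1 = 20.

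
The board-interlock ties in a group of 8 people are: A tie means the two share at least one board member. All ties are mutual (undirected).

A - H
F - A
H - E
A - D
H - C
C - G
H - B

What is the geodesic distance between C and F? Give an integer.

3

One shortest route is C – H – A – F, which uses 3 edges, and at distance 2 from C we only reach {A, B, E}, which does not include F. So d(C,F) = 3.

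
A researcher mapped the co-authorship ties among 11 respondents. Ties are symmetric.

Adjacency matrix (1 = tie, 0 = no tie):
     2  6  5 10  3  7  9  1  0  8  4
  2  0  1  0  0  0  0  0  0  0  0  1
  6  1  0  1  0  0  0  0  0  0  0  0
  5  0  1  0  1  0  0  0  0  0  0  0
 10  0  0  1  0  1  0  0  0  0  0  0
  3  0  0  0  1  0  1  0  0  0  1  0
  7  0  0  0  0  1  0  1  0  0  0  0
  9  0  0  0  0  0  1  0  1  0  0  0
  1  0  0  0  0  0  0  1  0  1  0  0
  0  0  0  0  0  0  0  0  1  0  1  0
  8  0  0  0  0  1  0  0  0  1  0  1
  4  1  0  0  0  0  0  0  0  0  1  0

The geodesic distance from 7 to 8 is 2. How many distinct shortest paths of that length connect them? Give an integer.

The shortest distance is 2, and the only length-2 path is 7–3–8. So there is exactly 1 shortest path.

1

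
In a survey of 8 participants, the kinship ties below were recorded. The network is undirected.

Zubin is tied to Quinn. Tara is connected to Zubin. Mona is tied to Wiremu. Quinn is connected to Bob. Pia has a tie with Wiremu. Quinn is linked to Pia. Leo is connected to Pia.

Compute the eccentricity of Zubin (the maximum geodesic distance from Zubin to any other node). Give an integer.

Distances from Zubin: Bob:2, Leo:3, Mona:4, Pia:2, Quinn:1, Tara:1, Wiremu:3.
The largest is 4 (to Mona), so the eccentricity of Zubin is 4.

4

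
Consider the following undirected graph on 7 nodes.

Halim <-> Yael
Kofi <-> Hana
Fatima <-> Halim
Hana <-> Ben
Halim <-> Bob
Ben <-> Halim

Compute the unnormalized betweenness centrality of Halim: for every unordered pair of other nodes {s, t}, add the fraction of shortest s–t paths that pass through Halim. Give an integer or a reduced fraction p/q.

Pairs whose geodesics pass through Halim — Hana–Bob: 1; Hana–Yael: 1; Hana–Fatima: 1; Bob–Yael: 1; Bob–Fatima: 1; Bob–Ben: 1; Bob–Kofi: 1; Yael–Fatima: 1; Yael–Ben: 1; Yael–Kofi: 1; Fatima–Ben: 1; Fatima–Kofi: 1.
All other pairs contribute 0.
Summing the contributions gives betweenness(Halim) = 12.

12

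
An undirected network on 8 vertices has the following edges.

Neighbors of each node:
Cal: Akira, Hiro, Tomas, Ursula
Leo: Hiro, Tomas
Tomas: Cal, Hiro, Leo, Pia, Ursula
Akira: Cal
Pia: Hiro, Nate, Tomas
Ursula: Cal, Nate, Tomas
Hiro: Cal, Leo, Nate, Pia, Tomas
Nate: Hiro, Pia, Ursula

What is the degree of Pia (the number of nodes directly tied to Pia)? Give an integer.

3

Pia is directly tied to Hiro, Nate, and Tomas. That is 3 neighbors, so the degree of Pia is 3.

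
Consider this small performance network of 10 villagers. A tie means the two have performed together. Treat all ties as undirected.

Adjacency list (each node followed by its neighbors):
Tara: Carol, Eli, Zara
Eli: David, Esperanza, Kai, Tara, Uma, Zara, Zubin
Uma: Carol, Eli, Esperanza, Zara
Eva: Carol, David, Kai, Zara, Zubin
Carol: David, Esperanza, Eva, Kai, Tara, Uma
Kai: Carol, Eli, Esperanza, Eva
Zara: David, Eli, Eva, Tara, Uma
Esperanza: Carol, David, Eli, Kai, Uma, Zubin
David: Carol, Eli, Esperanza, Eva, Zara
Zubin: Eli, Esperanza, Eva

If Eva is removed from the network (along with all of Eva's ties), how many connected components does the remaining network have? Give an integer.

1

Eva's neighbors (Carol, David, Kai, Zara, and Zubin) remain reachable from one another through other ties, so the rest of the network stays in one piece.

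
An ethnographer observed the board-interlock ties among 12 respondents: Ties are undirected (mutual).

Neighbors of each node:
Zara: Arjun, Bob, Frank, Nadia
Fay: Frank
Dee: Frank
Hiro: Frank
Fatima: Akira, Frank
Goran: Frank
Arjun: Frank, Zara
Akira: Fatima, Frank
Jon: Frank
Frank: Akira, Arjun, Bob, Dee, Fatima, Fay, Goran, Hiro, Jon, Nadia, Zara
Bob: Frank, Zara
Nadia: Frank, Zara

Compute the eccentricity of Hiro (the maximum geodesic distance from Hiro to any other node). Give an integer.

Distances from Hiro: Akira:2, Arjun:2, Bob:2, Dee:2, Fatima:2, Fay:2, Frank:1, Goran:2, Jon:2, Nadia:2, Zara:2.
The largest is 2 (to Akira, Fatima, Arjun, Nadia, Fay, Goran, Jon, Bob, Zara, and Dee), so the eccentricity of Hiro is 2.

2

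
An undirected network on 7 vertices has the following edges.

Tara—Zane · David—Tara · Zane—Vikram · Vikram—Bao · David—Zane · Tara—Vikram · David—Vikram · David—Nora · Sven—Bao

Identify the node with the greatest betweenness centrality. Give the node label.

Unnormalized betweenness of each node: Bao:5, David:5, Nora:0, Sven:0, Tara:0, Vikram:8, Zane:0.
Vikram has the largest value, 8, making it the main broker — the node through which the most shortest paths run.

Vikram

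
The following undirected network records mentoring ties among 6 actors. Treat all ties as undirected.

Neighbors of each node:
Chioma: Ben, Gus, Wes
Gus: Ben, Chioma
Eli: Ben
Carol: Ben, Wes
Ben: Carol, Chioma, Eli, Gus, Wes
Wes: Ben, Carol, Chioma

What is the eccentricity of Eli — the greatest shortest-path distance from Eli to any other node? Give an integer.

Distances from Eli: Ben:1, Carol:2, Chioma:2, Gus:2, Wes:2.
The largest is 2 (to Gus, Carol, Chioma, and Wes), so the eccentricity of Eli is 2.

2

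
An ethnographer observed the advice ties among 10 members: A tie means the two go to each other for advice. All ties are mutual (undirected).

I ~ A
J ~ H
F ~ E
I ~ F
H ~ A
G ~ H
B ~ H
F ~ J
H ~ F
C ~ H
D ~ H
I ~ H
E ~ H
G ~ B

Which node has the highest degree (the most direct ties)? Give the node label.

H

Degrees — A:2, B:2, C:1, D:1, E:2, F:4, G:2, H:9, I:3, J:2.
The maximum is 9, attained only by H.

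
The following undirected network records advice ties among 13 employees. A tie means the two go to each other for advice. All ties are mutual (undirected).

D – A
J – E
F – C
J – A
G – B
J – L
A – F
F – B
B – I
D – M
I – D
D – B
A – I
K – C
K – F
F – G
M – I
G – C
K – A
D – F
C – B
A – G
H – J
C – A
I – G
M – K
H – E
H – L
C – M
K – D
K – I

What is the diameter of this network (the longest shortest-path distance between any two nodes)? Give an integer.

4

Eccentricity of each node (its greatest distance to any other): A:2, B:4, C:3, D:3, E:4, F:3, G:3, H:4, I:3, J:3, K:3, L:4, M:4.
The maximum eccentricity is 4, realized for instance by the pair B–H via B – D – A – J – H. So the diameter is 4.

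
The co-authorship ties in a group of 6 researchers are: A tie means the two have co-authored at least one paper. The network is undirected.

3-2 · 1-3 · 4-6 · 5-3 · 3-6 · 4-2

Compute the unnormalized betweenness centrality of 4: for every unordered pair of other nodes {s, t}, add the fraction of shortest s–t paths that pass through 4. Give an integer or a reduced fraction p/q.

1/2

Pairs whose geodesics pass through 4 — 6–2: 1/2.
All other pairs contribute 0.
Summing the contributions gives betweenness(4) = 1/2.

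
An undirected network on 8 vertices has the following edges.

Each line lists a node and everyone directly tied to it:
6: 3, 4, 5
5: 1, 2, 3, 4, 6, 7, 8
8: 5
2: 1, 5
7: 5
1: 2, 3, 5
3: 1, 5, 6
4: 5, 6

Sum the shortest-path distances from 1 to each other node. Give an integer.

Distances from 1: 2:1, 3:1, 4:2, 5:1, 6:2, 7:2, 8:2.
Sum = 1 + 1 + 2 + 1 + 2 + 2 + 2 = 11.

11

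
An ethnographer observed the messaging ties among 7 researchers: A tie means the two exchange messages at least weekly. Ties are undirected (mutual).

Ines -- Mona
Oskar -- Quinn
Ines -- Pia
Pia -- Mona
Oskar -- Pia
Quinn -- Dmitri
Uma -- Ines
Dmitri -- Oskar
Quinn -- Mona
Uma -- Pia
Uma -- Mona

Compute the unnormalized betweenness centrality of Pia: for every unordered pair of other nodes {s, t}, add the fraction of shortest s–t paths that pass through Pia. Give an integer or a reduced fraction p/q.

Pairs whose geodesics pass through Pia — Uma–Dmitri: 1/2; Uma–Oskar: 1; Mona–Oskar: 1/2; Ines–Dmitri: 1/2; Ines–Oskar: 1.
All other pairs contribute 0.
Summing the contributions gives betweenness(Pia) = 7/2.

7/2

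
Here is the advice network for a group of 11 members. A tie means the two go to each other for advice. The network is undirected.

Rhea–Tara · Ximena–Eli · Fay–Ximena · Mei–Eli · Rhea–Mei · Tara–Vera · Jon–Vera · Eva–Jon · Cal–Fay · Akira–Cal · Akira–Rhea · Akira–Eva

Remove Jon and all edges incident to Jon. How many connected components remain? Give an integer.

Jon's neighbors (Eva and Vera) remain reachable from one another through other ties, so the rest of the network stays in one piece.

1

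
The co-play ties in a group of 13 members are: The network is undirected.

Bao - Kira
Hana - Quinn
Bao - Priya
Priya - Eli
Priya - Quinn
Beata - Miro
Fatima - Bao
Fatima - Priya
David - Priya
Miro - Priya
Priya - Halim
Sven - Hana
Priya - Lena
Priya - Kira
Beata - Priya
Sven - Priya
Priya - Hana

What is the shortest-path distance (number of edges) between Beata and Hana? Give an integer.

2

One shortest route is Beata – Priya – Hana, which uses 2 edges, and Beata and Hana are not directly tied, so nothing shorter exists. So d(Beata,Hana) = 2.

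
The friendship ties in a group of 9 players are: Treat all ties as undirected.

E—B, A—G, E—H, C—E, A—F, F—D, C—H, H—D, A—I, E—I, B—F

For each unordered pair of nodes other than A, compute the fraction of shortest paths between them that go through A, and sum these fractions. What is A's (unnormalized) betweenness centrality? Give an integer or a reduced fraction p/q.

17/2

Pairs whose geodesics pass through A — F–G: 1; F–I: 1; D–G: 1; D–I: 1/2; H–G: 2/2; G–E: 1; G–C: 1; G–B: 1; G–I: 1.
All other pairs contribute 0.
Summing the contributions gives betweenness(A) = 17/2.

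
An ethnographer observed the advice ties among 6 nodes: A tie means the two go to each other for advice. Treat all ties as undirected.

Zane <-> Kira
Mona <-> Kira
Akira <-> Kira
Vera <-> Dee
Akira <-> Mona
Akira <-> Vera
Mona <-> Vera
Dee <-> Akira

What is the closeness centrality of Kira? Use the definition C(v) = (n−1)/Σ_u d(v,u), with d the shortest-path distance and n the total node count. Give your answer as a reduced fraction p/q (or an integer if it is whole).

Distances from Kira: Akira:1, Dee:2, Mona:1, Vera:2, Zane:1. Sum = 7.
n = 6, so closeness = 5/7.

5/7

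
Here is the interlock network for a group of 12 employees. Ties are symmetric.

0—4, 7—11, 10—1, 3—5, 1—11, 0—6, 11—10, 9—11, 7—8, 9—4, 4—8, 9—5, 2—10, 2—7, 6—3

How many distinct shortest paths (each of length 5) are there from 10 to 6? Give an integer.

The shortest distance is 5. The length-5 paths are: 10–11–9–5–3–6; 10–11–9–4–0–6.
That gives 2 distinct shortest paths.

2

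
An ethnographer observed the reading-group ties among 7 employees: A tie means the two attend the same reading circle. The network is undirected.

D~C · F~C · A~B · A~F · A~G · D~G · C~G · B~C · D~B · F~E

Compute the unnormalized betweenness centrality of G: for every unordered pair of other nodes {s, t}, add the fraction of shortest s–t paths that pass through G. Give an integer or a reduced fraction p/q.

Pairs whose geodesics pass through G — D–A: 1/2; A–C: 1/3.
All other pairs contribute 0.
Summing the contributions gives betweenness(G) = 5/6.

5/6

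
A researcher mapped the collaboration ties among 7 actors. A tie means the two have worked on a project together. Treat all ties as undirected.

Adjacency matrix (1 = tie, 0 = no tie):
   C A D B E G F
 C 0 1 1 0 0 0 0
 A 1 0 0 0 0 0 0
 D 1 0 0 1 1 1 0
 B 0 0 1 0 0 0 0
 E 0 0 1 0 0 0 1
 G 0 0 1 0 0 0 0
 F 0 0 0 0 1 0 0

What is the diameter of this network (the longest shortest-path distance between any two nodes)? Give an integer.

4

Eccentricity of each node (its greatest distance to any other): A:4, B:3, C:3, D:2, E:3, F:4, G:3.
The maximum eccentricity is 4, realized for instance by the pair A–F via A – C – D – E – F. So the diameter is 4.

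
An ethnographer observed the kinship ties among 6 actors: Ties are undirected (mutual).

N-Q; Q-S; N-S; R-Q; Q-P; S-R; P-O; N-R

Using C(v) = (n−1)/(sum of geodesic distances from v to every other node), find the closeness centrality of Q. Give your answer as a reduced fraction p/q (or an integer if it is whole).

5/6

Distances from Q: N:1, O:2, P:1, R:1, S:1. Sum = 6.
n = 6, so closeness = 5/6.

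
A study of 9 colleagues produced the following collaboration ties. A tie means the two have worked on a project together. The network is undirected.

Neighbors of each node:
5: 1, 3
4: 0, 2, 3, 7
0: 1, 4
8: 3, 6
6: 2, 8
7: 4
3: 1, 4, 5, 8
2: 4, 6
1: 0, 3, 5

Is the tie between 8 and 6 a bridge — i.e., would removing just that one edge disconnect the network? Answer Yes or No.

Even without that edge, 8 still reaches 6 via 8 – 3 – 4 – 2 – 6, so the network stays connected. Not a bridge.

No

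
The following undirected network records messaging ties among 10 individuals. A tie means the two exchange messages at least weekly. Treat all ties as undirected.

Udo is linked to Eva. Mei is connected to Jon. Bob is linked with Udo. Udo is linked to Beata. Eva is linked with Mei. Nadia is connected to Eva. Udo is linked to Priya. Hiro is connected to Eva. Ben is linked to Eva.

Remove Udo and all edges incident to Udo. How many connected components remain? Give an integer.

Without Udo, the remaining ties split the others into: {Ben, Eva, Hiro, Jon, Mei, Nadia}; {Priya}; {Beata}; {Bob}.
That's 4 separate components.

4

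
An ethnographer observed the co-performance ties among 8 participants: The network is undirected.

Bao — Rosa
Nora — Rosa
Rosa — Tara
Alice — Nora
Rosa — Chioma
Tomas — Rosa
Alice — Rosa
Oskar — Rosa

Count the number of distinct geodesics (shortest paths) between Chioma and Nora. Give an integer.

1

The shortest distance is 2, and the only length-2 path is Chioma–Rosa–Nora. So there is exactly 1 shortest path.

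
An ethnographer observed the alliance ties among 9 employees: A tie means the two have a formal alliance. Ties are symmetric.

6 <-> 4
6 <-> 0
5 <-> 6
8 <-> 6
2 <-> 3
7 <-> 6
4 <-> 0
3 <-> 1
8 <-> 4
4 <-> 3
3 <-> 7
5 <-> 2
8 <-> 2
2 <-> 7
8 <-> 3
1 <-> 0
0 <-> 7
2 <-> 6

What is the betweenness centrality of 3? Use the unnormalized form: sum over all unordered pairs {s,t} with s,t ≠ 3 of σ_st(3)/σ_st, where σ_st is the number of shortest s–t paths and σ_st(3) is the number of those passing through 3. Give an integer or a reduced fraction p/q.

Pairs whose geodesics pass through 3 — 7–1: 1/2; 7–4: 1/3; 7–8: 1/3; 5–1: 1/2; 1–4: 1/2; 1–2: 1; 1–8: 1; 4–2: 1/3.
All other pairs contribute 0.
Summing the contributions gives betweenness(3) = 9/2.

9/2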